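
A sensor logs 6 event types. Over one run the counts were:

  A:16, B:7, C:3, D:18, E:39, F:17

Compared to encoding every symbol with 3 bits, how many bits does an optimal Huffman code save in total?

Fixed-length: 3 bits × 100 symbols = 300 bits.
Huffman merges:
C(3) + B(7) → 10
10 + A(16) → 26
F(17) + D(18) → 35
26 + 35 → 61
E(39) + 61 → 100
Huffman total = 10 + 26 + 35 + 61 + 100 = 232 bits.
Saving = 300 − 232 = 68 bits.

68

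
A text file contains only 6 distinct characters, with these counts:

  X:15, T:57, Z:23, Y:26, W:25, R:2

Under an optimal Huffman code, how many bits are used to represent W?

3

Repeatedly merge the two smallest:
R(2) + X(15) → 17
17 + Z(23) → 40
W(25) + Y(26) → 51
40 + 51 → 91
T(57) + 91 → 148
The subtree containing W is merged 3 times, so code length = 3.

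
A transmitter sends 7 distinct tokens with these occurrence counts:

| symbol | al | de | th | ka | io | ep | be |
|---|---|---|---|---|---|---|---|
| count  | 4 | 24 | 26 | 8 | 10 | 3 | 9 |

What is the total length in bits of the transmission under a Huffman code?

209

Build the Huffman tree bottom-up:
ep(3) + al(4) → 7
7 + ka(8) → 15
be(9) + io(10) → 19
15 + 19 → 34
de(24) + th(26) → 50
34 + 50 → 84
The encoded length is the sum of every internal node's weight: 7 + 15 + 19 + 34 + 50 + 84 = 209 bits.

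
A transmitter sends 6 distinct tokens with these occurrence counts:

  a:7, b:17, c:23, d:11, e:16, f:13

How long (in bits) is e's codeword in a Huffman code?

Build the tree from the bottom:
merge a(7) and d(11): 18
merge f(13) and e(16): 29
merge b(17) and 18: 35
merge c(23) and 29: 52
merge 35 and 52: 87
e's leaf is at depth 3, giving a 3-bit codeword.

3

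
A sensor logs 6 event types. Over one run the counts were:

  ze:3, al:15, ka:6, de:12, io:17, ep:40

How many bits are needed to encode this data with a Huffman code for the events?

208

Greedily combine the two least-frequent nodes:
combine ze(3), ka(6) → 9
combine 9, de(12) → 21
combine al(15), io(17) → 32
combine 21, 32 → 53
combine ep(40), 53 → 93
Each symbol's bit-cost is frequency × depth; summing gives 208 bits (equivalently 9 + 21 + 32 + 53 + 93).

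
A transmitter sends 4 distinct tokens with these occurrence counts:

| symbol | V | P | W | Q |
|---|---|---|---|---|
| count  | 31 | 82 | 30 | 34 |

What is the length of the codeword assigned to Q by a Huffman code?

2

Repeatedly merge the two smallest:
combine W(30), V(31) → 61
combine Q(34), 61 → 95
combine P(82), 95 → 177
The subtree containing Q is merged 2 times, so code length = 2.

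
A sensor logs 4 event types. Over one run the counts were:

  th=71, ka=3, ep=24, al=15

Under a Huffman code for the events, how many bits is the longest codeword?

3

Merge the two lowest-weight nodes at each step:
ka(3) + al(15) → 18
18 + ep(24) → 42
42 + th(71) → 113
The rarest symbols sit at the bottom; the longest codeword is 3 bits.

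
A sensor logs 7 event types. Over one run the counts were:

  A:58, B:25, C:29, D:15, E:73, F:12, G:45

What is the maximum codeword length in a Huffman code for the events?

Merge the two lowest-weight nodes at each step:
F(12) + D(15) → 27
B(25) + 27 → 52
C(29) + G(45) → 74
52 + A(58) → 110
E(73) + 74 → 147
110 + 147 → 257
Maximum depth reached is 4.

4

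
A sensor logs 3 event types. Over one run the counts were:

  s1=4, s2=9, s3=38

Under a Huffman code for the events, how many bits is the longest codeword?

Merge the two lowest-weight nodes at each step:
s1(4) + s2(9) → 13
13 + s3(38) → 51
The first pair merged (s1, s2) ends up deepest, at depth 2.

2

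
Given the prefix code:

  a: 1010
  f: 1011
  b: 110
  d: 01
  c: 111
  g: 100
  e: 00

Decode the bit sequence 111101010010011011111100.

Read left to right; each codeword is recognised as soon as it completes (prefix code):
  111→c | 1010→a | 100→g | 100→g | 110→b | 111→c | 111→c | 00→e
Decoded message: caggbcce

caggbcce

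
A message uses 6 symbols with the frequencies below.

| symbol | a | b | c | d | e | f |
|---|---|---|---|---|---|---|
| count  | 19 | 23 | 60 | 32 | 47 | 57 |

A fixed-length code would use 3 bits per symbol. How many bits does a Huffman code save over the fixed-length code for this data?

Fixed-length: 3 bits × 238 symbols = 714 bits.
Huffman merges:
merge a(19) and b(23): 42
merge d(32) and 42: 74
merge e(47) and f(57): 104
merge c(60) and 74: 134
merge 104 and 134: 238
Huffman total = 42 + 74 + 104 + 134 + 238 = 592 bits.
Saving = 714 − 592 = 122 bits.

122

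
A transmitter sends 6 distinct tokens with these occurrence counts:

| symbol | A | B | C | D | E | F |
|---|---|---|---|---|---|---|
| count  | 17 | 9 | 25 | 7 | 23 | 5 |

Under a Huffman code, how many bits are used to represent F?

Build the tree from the bottom:
merge F(5) and D(7): 12
merge B(9) and 12: 21
merge A(17) and 21: 38
merge E(23) and C(25): 48
merge 38 and 48: 86
The subtree containing F is merged 4 times, so code length = 4.

4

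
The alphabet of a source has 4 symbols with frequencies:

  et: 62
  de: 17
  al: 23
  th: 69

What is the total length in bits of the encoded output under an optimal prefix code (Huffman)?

313

Build the Huffman tree bottom-up:
de(17) + al(23) → 40
40 + et(62) → 102
th(69) + 102 → 171
Each symbol's bit-cost is frequency × depth; summing gives 313 bits (equivalently 40 + 102 + 171).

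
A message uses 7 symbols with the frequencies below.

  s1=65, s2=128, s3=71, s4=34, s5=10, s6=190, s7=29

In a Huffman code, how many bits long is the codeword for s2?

Build the tree from the bottom:
merge s5(10) and s7(29): 39
merge s4(34) and 39: 73
merge s1(65) and s3(71): 136
merge 73 and s2(128): 201
merge 136 and s6(190): 326
merge 201 and 326: 527
s2 sits 2 levels below the root, so its codeword is 2 bits.

2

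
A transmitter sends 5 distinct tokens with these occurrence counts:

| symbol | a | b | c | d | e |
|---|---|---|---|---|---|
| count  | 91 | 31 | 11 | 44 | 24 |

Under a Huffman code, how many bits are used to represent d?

2

Repeatedly merge the two smallest:
c(11) + e(24) → 35
b(31) + 35 → 66
d(44) + 66 → 110
a(91) + 110 → 201
d's leaf is at depth 2, giving a 2-bit codeword.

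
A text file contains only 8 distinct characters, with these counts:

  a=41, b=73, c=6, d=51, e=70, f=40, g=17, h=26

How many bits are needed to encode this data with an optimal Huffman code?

901

Merge the two smallest weights repeatedly:
combine c(6), g(17) → 23
combine 23, h(26) → 49
combine f(40), a(41) → 81
combine 49, d(51) → 100
combine e(70), b(73) → 143
combine 81, 100 → 181
combine 143, 181 → 324
The encoded length is the sum of every internal node's weight: 23 + 49 + 81 + 100 + 143 + 181 + 324 = 901 bits.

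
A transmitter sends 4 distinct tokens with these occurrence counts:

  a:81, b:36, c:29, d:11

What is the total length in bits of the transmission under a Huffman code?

Build the Huffman tree bottom-up:
combine d(11), c(29) → 40
combine b(36), 40 → 76
combine 76, a(81) → 157
Each symbol's bit-cost is frequency × depth; summing gives 273 bits (equivalently 40 + 76 + 157).

273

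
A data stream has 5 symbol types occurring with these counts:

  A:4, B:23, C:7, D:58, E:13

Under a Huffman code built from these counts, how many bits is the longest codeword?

Merge the two lowest-weight nodes at each step:
merge A(4) and C(7): 11
merge 11 and E(13): 24
merge B(23) and 24: 47
merge 47 and D(58): 105
Maximum depth reached is 4.

4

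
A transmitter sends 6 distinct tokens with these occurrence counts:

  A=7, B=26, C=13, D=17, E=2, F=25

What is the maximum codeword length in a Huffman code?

Merge the two lowest-weight nodes at each step:
merge E(2) and A(7): 9
merge 9 and C(13): 22
merge D(17) and 22: 39
merge F(25) and B(26): 51
merge 39 and 51: 90
The rarest symbols sit at the bottom; the longest codeword is 4 bits.

4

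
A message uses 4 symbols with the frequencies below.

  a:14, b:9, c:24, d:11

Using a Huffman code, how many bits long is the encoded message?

Greedily combine the two least-frequent nodes:
merge b(9) and d(11): 20
merge a(14) and 20: 34
merge c(24) and 34: 58
Each symbol's bit-cost is frequency × depth; summing gives 112 bits (equivalently 20 + 34 + 58).

112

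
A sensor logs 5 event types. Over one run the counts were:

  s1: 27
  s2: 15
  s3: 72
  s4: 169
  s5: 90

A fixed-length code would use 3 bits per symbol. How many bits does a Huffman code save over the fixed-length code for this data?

Fixed-length: 3 bits × 373 symbols = 1119 bits.
Huffman merges:
combine s2(15), s1(27) → 42
combine 42, s3(72) → 114
combine s5(90), 114 → 204
combine s4(169), 204 → 373
Huffman total = 42 + 114 + 204 + 373 = 733 bits.
Saving = 1119 − 733 = 386 bits.

386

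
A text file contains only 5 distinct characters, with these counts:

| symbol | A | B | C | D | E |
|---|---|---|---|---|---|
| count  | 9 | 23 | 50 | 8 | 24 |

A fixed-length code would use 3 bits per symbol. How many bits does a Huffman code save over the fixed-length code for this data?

Fixed-length: 3 bits × 114 symbols = 342 bits.
Huffman merges:
D(8) + A(9) → 17
17 + B(23) → 40
E(24) + 40 → 64
C(50) + 64 → 114
Huffman total = 17 + 40 + 64 + 114 = 235 bits.
Saving = 342 − 235 = 107 bits.

107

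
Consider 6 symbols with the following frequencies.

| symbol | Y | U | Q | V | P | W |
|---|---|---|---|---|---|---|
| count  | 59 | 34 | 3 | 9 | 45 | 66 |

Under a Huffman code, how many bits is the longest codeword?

Merge the two lowest-weight nodes at each step:
merge Q(3) and V(9): 12
merge 12 and U(34): 46
merge P(45) and 46: 91
merge Y(59) and W(66): 125
merge 91 and 125: 216
The rarest symbols sit at the bottom; the longest codeword is 4 bits.

4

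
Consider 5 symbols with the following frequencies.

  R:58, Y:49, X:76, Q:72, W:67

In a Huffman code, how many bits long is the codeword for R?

3

Huffman merges, smallest pair first:
combine Y(49), R(58) → 107
combine W(67), Q(72) → 139
combine X(76), 107 → 183
combine 139, 183 → 322
The subtree containing R is merged 3 times, so code length = 3.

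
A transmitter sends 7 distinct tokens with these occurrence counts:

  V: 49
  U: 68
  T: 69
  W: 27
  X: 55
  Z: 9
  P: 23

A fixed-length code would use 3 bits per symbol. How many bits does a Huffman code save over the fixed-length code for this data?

Fixed-length: 3 bits × 300 symbols = 900 bits.
Huffman merges:
merge Z(9) and P(23): 32
merge W(27) and 32: 59
merge V(49) and X(55): 104
merge 59 and U(68): 127
merge T(69) and 104: 173
merge 127 and 173: 300
Huffman total = 32 + 59 + 104 + 127 + 173 + 300 = 795 bits.
Saving = 900 − 795 = 105 bits.

105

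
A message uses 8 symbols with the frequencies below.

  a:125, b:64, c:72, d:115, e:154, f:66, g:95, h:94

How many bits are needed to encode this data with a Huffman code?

Merge the two smallest weights repeatedly:
b(64) + f(66) → 130
c(72) + h(94) → 166
g(95) + d(115) → 210
a(125) + 130 → 255
e(154) + 166 → 320
210 + 255 → 465
320 + 465 → 785
Total encoded bits = sum of merged weights = 130 + 166 + 210 + 255 + 320 + 465 + 785 = 2331.

2331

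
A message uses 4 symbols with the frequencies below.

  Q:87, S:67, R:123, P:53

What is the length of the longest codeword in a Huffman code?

Merge the two lowest-weight nodes at each step:
merge P(53) and S(67): 120
merge Q(87) and 120: 207
merge R(123) and 207: 330
The rarest symbols sit at the bottom; the longest codeword is 3 bits.

3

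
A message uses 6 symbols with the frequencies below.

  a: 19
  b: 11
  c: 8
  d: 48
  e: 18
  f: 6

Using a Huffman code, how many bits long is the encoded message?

248

Build the Huffman tree bottom-up:
f(6) + c(8) → 14
b(11) + 14 → 25
e(18) + a(19) → 37
25 + 37 → 62
d(48) + 62 → 110
Each symbol's bit-cost is frequency × depth; summing gives 248 bits (equivalently 14 + 25 + 37 + 62 + 110).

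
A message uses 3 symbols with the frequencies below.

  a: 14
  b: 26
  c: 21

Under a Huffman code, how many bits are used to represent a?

2

Repeatedly merge the two smallest:
merge a(14) and c(21): 35
merge b(26) and 35: 61
a's leaf is at depth 2, giving a 2-bit codeword.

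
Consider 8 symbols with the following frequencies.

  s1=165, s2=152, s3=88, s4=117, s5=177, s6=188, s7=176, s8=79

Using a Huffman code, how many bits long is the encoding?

3405

Build the Huffman tree bottom-up:
combine s8(79), s3(88) → 167
combine s4(117), s2(152) → 269
combine s1(165), 167 → 332
combine s7(176), s5(177) → 353
combine s6(188), 269 → 457
combine 332, 353 → 685
combine 457, 685 → 1142
The encoded length is the sum of every internal node's weight: 167 + 269 + 332 + 353 + 457 + 685 + 1142 = 3405 bits.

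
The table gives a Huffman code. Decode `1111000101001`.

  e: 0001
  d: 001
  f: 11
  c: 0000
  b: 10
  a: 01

Read left to right; each codeword is recognised as soon as it completes (prefix code):
  11→f | 11→f | 0001→e | 01→a | 001→d
Decoded message: ffead

ffead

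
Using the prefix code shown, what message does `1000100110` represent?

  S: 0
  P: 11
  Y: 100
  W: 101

Read left to right; each codeword is recognised as soon as it completes (prefix code):
  100→Y | 0→S | 100→Y | 11→P | 0→S
Decoded message: YSYPS

YSYPS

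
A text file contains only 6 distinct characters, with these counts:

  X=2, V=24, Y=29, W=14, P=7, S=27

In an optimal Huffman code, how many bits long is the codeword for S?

Repeatedly merge the two smallest:
merge X(2) and P(7): 9
merge 9 and W(14): 23
merge 23 and V(24): 47
merge S(27) and Y(29): 56
merge 47 and 56: 103
The subtree containing S is merged 2 times, so code length = 2.

2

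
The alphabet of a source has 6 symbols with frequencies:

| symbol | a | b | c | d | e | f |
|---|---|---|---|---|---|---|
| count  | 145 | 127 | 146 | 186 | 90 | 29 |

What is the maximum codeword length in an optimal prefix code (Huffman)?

Merge the two lowest-weight nodes at each step:
merge f(29) and e(90): 119
merge 119 and b(127): 246
merge a(145) and c(146): 291
merge d(186) and 246: 432
merge 291 and 432: 723
Maximum depth reached is 4.

4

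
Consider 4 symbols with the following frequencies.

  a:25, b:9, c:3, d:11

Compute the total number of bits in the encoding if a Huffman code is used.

Build the Huffman tree bottom-up:
merge c(3) and b(9): 12
merge d(11) and 12: 23
merge 23 and a(25): 48
The encoded length is the sum of every internal node's weight: 12 + 23 + 48 = 83 bits.

83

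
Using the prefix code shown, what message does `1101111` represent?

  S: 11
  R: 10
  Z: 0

Read left to right; each codeword is recognised as soon as it completes (prefix code):
  11→S | 0→Z | 11→S | 11→S
Decoded message: SZSS

SZSS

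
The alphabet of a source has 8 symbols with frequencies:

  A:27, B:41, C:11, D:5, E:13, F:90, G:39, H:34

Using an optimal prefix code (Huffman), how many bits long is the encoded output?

Greedily combine the two least-frequent nodes:
merge D(5) and C(11): 16
merge E(13) and 16: 29
merge A(27) and 29: 56
merge H(34) and G(39): 73
merge B(41) and 56: 97
merge 73 and F(90): 163
merge 97 and 163: 260
Each symbol's bit-cost is frequency × depth; summing gives 694 bits (equivalently 16 + 29 + 56 + 73 + 97 + 163 + 260).

694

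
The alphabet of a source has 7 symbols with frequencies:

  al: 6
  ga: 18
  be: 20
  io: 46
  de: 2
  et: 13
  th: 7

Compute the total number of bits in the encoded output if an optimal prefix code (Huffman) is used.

267

Merge the two smallest weights repeatedly:
merge de(2) and al(6): 8
merge th(7) and 8: 15
merge et(13) and 15: 28
merge ga(18) and be(20): 38
merge 28 and 38: 66
merge io(46) and 66: 112
Total encoded bits = sum of merged weights = 8 + 15 + 28 + 38 + 66 + 112 = 267.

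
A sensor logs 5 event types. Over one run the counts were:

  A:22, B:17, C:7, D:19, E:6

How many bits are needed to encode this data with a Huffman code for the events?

Greedily combine the two least-frequent nodes:
merge E(6) and C(7): 13
merge 13 and B(17): 30
merge D(19) and A(22): 41
merge 30 and 41: 71
Total encoded bits = sum of merged weights = 13 + 30 + 41 + 71 = 155.

155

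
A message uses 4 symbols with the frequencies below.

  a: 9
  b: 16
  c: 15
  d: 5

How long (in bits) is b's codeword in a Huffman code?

Build the tree from the bottom:
d(5) + a(9) → 14
14 + c(15) → 29
b(16) + 29 → 45
b sits one level below the root: a 1-bit codeword.

1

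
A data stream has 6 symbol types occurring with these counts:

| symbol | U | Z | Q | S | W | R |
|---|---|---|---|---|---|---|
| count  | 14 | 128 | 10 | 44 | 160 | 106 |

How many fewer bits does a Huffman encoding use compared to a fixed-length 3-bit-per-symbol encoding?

370

Fixed-length: 3 bits × 462 symbols = 1386 bits.
Huffman merges:
merge Q(10) and U(14): 24
merge 24 and S(44): 68
merge 68 and R(106): 174
merge Z(128) and W(160): 288
merge 174 and 288: 462
Huffman total = 24 + 68 + 174 + 288 + 462 = 1016 bits.
Saving = 1386 − 1016 = 370 bits.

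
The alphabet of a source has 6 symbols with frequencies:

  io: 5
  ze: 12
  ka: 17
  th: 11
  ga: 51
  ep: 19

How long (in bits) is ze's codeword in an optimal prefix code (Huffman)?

3

Huffman merges, smallest pair first:
merge io(5) and th(11): 16
merge ze(12) and 16: 28
merge ka(17) and ep(19): 36
merge 28 and 36: 64
merge ga(51) and 64: 115
The subtree containing ze is merged 3 times, so code length = 3.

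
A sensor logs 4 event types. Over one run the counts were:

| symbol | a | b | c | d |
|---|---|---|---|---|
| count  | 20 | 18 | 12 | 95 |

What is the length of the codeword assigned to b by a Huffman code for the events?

Repeatedly merge the two smallest:
merge c(12) and b(18): 30
merge a(20) and 30: 50
merge 50 and d(95): 145
b's leaf is at depth 3, giving a 3-bit codeword.

3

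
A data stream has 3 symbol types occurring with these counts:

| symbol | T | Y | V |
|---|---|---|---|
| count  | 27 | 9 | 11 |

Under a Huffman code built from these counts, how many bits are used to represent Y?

2

Huffman merges, smallest pair first:
combine Y(9), V(11) → 20
combine 20, T(27) → 47
The subtree containing Y is merged 2 times, so code length = 2.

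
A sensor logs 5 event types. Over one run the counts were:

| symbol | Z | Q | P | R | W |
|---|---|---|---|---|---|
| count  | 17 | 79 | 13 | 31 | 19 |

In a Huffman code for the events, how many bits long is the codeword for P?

4

Build the tree from the bottom:
P(13) + Z(17) → 30
W(19) + 30 → 49
R(31) + 49 → 80
Q(79) + 80 → 159
The subtree containing P is merged 4 times, so code length = 4.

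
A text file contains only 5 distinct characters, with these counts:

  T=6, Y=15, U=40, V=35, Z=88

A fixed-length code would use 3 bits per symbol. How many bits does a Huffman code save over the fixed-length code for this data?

195

Fixed-length: 3 bits × 184 symbols = 552 bits.
Huffman merges:
combine T(6), Y(15) → 21
combine 21, V(35) → 56
combine U(40), 56 → 96
combine Z(88), 96 → 184
Huffman total = 21 + 56 + 96 + 184 = 357 bits.
Saving = 552 − 357 = 195 bits.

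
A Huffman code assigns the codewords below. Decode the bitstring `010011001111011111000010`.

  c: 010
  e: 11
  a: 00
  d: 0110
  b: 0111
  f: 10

cdbfeefac

Read left to right; each codeword is recognised as soon as it completes (prefix code):
  010→c | 0110→d | 0111→b | 10→f | 11→e | 11→e | 10→f | 00→a | 010→c
Decoded message: cdbfeefac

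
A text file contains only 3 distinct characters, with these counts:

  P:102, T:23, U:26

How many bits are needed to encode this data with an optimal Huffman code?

Greedily combine the two least-frequent nodes:
merge T(23) and U(26): 49
merge 49 and P(102): 151
Each symbol's bit-cost is frequency × depth; summing gives 200 bits (equivalently 49 + 151).

200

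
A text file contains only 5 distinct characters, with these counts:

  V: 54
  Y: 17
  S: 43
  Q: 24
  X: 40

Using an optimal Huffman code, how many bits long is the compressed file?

Greedily combine the two least-frequent nodes:
merge Y(17) and Q(24): 41
merge X(40) and 41: 81
merge S(43) and V(54): 97
merge 81 and 97: 178
Total encoded bits = sum of merged weights = 41 + 81 + 97 + 178 = 397.

397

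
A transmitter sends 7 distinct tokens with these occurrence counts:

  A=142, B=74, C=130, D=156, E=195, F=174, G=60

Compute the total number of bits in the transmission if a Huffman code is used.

2558

Merge the two smallest weights repeatedly:
combine G(60), B(74) → 134
combine C(130), 134 → 264
combine A(142), D(156) → 298
combine F(174), E(195) → 369
combine 264, 298 → 562
combine 369, 562 → 931
Each symbol's bit-cost is frequency × depth; summing gives 2558 bits (equivalently 134 + 264 + 298 + 369 + 562 + 931).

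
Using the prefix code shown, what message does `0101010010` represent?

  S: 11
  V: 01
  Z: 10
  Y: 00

Read left to right; each codeword is recognised as soon as it completes (prefix code):
  01→V | 01→V | 01→V | 00→Y | 10→Z
Decoded message: VVVYZ

VVVYZ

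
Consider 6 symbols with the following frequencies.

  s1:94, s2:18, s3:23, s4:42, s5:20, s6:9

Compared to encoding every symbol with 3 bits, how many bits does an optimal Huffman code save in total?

161

Fixed-length: 3 bits × 206 symbols = 618 bits.
Huffman merges:
merge s6(9) and s2(18): 27
merge s5(20) and s3(23): 43
merge 27 and s4(42): 69
merge 43 and 69: 112
merge s1(94) and 112: 206
Huffman total = 27 + 43 + 69 + 112 + 206 = 457 bits.
Saving = 618 − 457 = 161 bits.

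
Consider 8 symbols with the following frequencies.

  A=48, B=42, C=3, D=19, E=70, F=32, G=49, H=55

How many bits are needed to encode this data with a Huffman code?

Greedily combine the two least-frequent nodes:
C(3) + D(19) → 22
22 + F(32) → 54
B(42) + A(48) → 90
G(49) + 54 → 103
H(55) + E(70) → 125
90 + 103 → 193
125 + 193 → 318
Total encoded bits = sum of merged weights = 22 + 54 + 90 + 103 + 125 + 193 + 318 = 905.

905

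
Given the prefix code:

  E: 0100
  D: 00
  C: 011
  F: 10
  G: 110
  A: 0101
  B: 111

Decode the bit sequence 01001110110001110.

Read left to right; each codeword is recognised as soon as it completes (prefix code):
  0100→E | 111→B | 011→C | 00→D | 011→C | 10→F
Decoded message: EBCDCF

EBCDCF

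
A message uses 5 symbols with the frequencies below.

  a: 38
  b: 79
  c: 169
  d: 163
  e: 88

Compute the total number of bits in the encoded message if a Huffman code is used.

1191

Build the Huffman tree bottom-up:
combine a(38), b(79) → 117
combine e(88), 117 → 205
combine d(163), c(169) → 332
combine 205, 332 → 537
Each symbol's bit-cost is frequency × depth; summing gives 1191 bits (equivalently 117 + 205 + 332 + 537).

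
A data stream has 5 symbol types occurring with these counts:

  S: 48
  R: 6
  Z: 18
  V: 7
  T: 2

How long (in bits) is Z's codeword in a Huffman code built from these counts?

2

Build the tree from the bottom:
combine T(2), R(6) → 8
combine V(7), 8 → 15
combine 15, Z(18) → 33
combine 33, S(48) → 81
The subtree containing Z is merged 2 times, so code length = 2.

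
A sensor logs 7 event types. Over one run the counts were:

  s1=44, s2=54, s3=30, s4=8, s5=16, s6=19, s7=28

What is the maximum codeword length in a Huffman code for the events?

Merge the two lowest-weight nodes at each step:
s4(8) + s5(16) → 24
s6(19) + 24 → 43
s7(28) + s3(30) → 58
43 + s1(44) → 87
s2(54) + 58 → 112
87 + 112 → 199
The first pair merged (s4, s5) ends up deepest, at depth 4.

4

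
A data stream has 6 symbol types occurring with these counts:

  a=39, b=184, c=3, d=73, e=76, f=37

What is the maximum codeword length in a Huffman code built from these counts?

Merge the two lowest-weight nodes at each step:
merge c(3) and f(37): 40
merge a(39) and 40: 79
merge d(73) and e(76): 149
merge 79 and 149: 228
merge b(184) and 228: 412
The rarest symbols sit at the bottom; the longest codeword is 4 bits.

4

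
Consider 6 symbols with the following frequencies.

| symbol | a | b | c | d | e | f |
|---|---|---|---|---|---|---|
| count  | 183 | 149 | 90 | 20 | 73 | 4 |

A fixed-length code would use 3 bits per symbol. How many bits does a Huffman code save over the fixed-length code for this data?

Fixed-length: 3 bits × 519 symbols = 1557 bits.
Huffman merges:
combine f(4), d(20) → 24
combine 24, e(73) → 97
combine c(90), 97 → 187
combine b(149), a(183) → 332
combine 187, 332 → 519
Huffman total = 24 + 97 + 187 + 332 + 519 = 1159 bits.
Saving = 1557 − 1159 = 398 bits.

398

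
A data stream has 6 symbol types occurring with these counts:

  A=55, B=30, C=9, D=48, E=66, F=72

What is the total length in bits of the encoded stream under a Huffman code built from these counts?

686

Merge the two smallest weights repeatedly:
C(9) + B(30) → 39
39 + D(48) → 87
A(55) + E(66) → 121
F(72) + 87 → 159
121 + 159 → 280
The encoded length is the sum of every internal node's weight: 39 + 87 + 121 + 159 + 280 = 686 bits.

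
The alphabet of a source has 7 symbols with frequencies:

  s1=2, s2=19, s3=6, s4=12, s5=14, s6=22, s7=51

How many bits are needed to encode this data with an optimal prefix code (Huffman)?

304

Greedily combine the two least-frequent nodes:
s1(2) + s3(6) → 8
8 + s4(12) → 20
s5(14) + s2(19) → 33
20 + s6(22) → 42
33 + 42 → 75
s7(51) + 75 → 126
Total encoded bits = sum of merged weights = 8 + 20 + 33 + 42 + 75 + 126 = 304.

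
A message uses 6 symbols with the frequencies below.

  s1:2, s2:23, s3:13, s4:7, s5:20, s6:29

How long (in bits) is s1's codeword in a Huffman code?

4

Huffman merges, smallest pair first:
s1(2) + s4(7) → 9
9 + s3(13) → 22
s5(20) + 22 → 42
s2(23) + s6(29) → 52
42 + 52 → 94
s1's leaf is at depth 4, giving a 4-bit codeword.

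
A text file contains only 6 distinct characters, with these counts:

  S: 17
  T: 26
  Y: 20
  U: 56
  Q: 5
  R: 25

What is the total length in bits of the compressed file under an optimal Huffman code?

Build the Huffman tree bottom-up:
merge Q(5) and S(17): 22
merge Y(20) and 22: 42
merge R(25) and T(26): 51
merge 42 and 51: 93
merge U(56) and 93: 149
The encoded length is the sum of every internal node's weight: 22 + 42 + 51 + 93 + 149 = 357 bits.

357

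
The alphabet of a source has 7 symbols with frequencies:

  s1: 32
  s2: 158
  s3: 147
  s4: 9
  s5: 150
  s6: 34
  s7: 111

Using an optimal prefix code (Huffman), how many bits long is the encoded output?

Build the Huffman tree bottom-up:
combine s4(9), s1(32) → 41
combine s6(34), 41 → 75
combine 75, s7(111) → 186
combine s3(147), s5(150) → 297
combine s2(158), 186 → 344
combine 297, 344 → 641
Each symbol's bit-cost is frequency × depth; summing gives 1584 bits (equivalently 41 + 75 + 186 + 297 + 344 + 641).

1584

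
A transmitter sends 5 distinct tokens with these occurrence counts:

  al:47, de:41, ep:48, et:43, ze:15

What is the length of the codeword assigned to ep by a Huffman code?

2

Build the tree from the bottom:
combine ze(15), de(41) → 56
combine et(43), al(47) → 90
combine ep(48), 56 → 104
combine 90, 104 → 194
ep sits 2 levels below the root, so its codeword is 2 bits.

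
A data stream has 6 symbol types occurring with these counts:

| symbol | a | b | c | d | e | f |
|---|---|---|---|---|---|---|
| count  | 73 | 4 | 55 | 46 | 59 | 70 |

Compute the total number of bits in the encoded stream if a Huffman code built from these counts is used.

Build the Huffman tree bottom-up:
merge b(4) and d(46): 50
merge 50 and c(55): 105
merge e(59) and f(70): 129
merge a(73) and 105: 178
merge 129 and 178: 307
Each symbol's bit-cost is frequency × depth; summing gives 769 bits (equivalently 50 + 105 + 129 + 178 + 307).

769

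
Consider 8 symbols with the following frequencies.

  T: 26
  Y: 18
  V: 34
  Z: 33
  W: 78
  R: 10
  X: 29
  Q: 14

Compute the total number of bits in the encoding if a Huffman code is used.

672

Merge the two smallest weights repeatedly:
combine R(10), Q(14) → 24
combine Y(18), 24 → 42
combine T(26), X(29) → 55
combine Z(33), V(34) → 67
combine 42, 55 → 97
combine 67, W(78) → 145
combine 97, 145 → 242
The encoded length is the sum of every internal node's weight: 24 + 42 + 55 + 67 + 97 + 145 + 242 = 672 bits.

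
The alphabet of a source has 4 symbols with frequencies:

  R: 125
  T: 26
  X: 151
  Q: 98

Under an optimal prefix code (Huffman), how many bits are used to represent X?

Repeatedly merge the two smallest:
combine T(26), Q(98) → 124
combine 124, R(125) → 249
combine X(151), 249 → 400
X sits one level below the root: a 1-bit codeword.

1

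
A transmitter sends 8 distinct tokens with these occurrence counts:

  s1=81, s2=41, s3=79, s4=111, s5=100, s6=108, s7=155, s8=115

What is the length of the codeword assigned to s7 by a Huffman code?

2

Huffman merges, smallest pair first:
merge s2(41) and s3(79): 120
merge s1(81) and s5(100): 181
merge s6(108) and s4(111): 219
merge s8(115) and 120: 235
merge s7(155) and 181: 336
merge 219 and 235: 454
merge 336 and 454: 790
s7's leaf is at depth 2, giving a 2-bit codeword.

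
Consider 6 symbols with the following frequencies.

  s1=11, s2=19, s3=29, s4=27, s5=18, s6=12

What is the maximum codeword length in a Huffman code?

Merge the two lowest-weight nodes at each step:
combine s1(11), s6(12) → 23
combine s5(18), s2(19) → 37
combine 23, s4(27) → 50
combine s3(29), 37 → 66
combine 50, 66 → 116
The rarest symbols sit at the bottom; the longest codeword is 3 bits.

3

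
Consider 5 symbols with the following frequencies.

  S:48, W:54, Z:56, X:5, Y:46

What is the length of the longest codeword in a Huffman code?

3

Merge the two lowest-weight nodes at each step:
combine X(5), Y(46) → 51
combine S(48), 51 → 99
combine W(54), Z(56) → 110
combine 99, 110 → 209
The rarest symbols sit at the bottom; the longest codeword is 3 bits.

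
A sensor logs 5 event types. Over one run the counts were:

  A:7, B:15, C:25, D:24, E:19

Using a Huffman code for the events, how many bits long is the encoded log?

Merge the two smallest weights repeatedly:
A(7) + B(15) → 22
E(19) + 22 → 41
D(24) + C(25) → 49
41 + 49 → 90
Total encoded bits = sum of merged weights = 22 + 41 + 49 + 90 = 202.

202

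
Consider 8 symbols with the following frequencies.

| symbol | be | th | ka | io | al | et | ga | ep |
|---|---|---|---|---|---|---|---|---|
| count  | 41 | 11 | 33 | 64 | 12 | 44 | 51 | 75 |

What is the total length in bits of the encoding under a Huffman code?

Merge the two smallest weights repeatedly:
merge th(11) and al(12): 23
merge 23 and ka(33): 56
merge be(41) and et(44): 85
merge ga(51) and 56: 107
merge io(64) and ep(75): 139
merge 85 and 107: 192
merge 139 and 192: 331
Total encoded bits = sum of merged weights = 23 + 56 + 85 + 107 + 139 + 192 + 331 = 933.

933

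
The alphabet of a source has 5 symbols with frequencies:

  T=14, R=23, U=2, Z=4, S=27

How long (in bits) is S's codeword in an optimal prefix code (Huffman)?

Build the tree from the bottom:
U(2) + Z(4) → 6
6 + T(14) → 20
20 + R(23) → 43
S(27) + 43 → 70
S is merged only at the final step, so code length = 1.

1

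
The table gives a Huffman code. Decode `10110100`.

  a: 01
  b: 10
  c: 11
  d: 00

bcad

Read left to right; each codeword is recognised as soon as it completes (prefix code):
  10→b | 11→c | 01→a | 00→d
Decoded message: bcad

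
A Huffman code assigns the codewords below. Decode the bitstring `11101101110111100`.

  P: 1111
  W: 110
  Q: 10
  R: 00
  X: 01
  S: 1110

SWSPR

Read left to right; each codeword is recognised as soon as it completes (prefix code):
  1110→S | 110→W | 1110→S | 1111→P | 00→R
Decoded message: SWSPR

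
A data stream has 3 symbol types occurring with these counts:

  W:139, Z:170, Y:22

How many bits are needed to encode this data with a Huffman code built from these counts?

Build the Huffman tree bottom-up:
combine Y(22), W(139) → 161
combine 161, Z(170) → 331
The encoded length is the sum of every internal node's weight: 161 + 331 = 492 bits.

492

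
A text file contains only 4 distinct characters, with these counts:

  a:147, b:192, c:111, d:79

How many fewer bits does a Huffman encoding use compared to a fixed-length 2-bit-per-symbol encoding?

2

Fixed-length: 2 bits × 529 symbols = 1058 bits.
Huffman merges:
combine d(79), c(111) → 190
combine a(147), 190 → 337
combine b(192), 337 → 529
Huffman total = 190 + 337 + 529 = 1056 bits.
Saving = 1058 − 1056 = 2 bits.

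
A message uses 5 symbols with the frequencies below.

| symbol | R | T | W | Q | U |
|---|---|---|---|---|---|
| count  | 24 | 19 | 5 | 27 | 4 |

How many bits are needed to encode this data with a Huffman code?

167

Merge the two smallest weights repeatedly:
merge U(4) and W(5): 9
merge 9 and T(19): 28
merge R(24) and Q(27): 51
merge 28 and 51: 79
The encoded length is the sum of every internal node's weight: 9 + 28 + 51 + 79 = 167 bits.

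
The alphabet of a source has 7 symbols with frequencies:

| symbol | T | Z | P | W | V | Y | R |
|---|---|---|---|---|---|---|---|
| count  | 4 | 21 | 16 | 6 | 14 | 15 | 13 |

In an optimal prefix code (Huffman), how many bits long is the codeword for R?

Huffman merges, smallest pair first:
T(4) + W(6) → 10
10 + R(13) → 23
V(14) + Y(15) → 29
P(16) + Z(21) → 37
23 + 29 → 52
37 + 52 → 89
The subtree containing R is merged 3 times, so code length = 3.

3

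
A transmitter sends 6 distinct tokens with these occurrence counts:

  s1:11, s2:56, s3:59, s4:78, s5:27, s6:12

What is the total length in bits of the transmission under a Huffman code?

559

Greedily combine the two least-frequent nodes:
merge s1(11) and s6(12): 23
merge 23 and s5(27): 50
merge 50 and s2(56): 106
merge s3(59) and s4(78): 137
merge 106 and 137: 243
The encoded length is the sum of every internal node's weight: 23 + 50 + 106 + 137 + 243 = 559 bits.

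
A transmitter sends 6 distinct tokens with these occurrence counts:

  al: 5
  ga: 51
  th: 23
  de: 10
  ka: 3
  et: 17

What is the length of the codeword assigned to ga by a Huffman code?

1

Huffman merges, smallest pair first:
ka(3) + al(5) → 8
8 + de(10) → 18
et(17) + 18 → 35
th(23) + 35 → 58
ga(51) + 58 → 109
ga is a child of the root — depth 1, so its codeword is a single bit.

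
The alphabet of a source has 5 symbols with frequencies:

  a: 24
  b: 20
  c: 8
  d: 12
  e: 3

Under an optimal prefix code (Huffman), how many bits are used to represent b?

Build the tree from the bottom:
combine e(3), c(8) → 11
combine 11, d(12) → 23
combine b(20), 23 → 43
combine a(24), 43 → 67
The subtree containing b is merged 2 times, so code length = 2.

2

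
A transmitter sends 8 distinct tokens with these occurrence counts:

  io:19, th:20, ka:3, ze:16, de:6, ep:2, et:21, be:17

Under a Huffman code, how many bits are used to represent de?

Build the tree from the bottom:
combine ep(2), ka(3) → 5
combine 5, de(6) → 11
combine 11, ze(16) → 27
combine be(17), io(19) → 36
combine th(20), et(21) → 41
combine 27, 36 → 63
combine 41, 63 → 104
de's leaf is at depth 4, giving a 4-bit codeword.

4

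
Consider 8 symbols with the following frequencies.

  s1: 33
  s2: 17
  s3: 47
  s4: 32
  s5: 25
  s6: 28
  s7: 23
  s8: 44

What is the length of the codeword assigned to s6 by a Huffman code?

Huffman merges, smallest pair first:
merge s2(17) and s7(23): 40
merge s5(25) and s6(28): 53
merge s4(32) and s1(33): 65
merge 40 and s8(44): 84
merge s3(47) and 53: 100
merge 65 and 84: 149
merge 100 and 149: 249
s6 sits 3 levels below the root, so its codeword is 3 bits.

3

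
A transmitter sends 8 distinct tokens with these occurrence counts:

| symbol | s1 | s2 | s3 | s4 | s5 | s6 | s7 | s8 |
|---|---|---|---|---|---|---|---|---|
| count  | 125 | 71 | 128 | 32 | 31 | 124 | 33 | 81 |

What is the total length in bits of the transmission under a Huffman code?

Merge the two smallest weights repeatedly:
merge s5(31) and s4(32): 63
merge s7(33) and 63: 96
merge s2(71) and s8(81): 152
merge 96 and s6(124): 220
merge s1(125) and s3(128): 253
merge 152 and 220: 372
merge 253 and 372: 625
Total encoded bits = sum of merged weights = 63 + 96 + 152 + 220 + 253 + 372 + 625 = 1781.

1781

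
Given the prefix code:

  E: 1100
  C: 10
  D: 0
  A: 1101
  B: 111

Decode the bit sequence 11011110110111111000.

ABDABED

Read left to right; each codeword is recognised as soon as it completes (prefix code):
  1101→A | 111→B | 0→D | 1101→A | 111→B | 1100→E | 0→D
Decoded message: ABDABED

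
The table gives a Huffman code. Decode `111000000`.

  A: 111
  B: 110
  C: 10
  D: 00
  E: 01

ADDD

Read left to right; each codeword is recognised as soon as it completes (prefix code):
  111→A | 00→D | 00→D | 00→D
Decoded message: ADDD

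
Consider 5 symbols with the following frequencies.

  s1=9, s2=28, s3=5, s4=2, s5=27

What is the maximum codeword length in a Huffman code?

4

Merge the two lowest-weight nodes at each step:
combine s4(2), s3(5) → 7
combine 7, s1(9) → 16
combine 16, s5(27) → 43
combine s2(28), 43 → 71
The rarest symbols sit at the bottom; the longest codeword is 4 bits.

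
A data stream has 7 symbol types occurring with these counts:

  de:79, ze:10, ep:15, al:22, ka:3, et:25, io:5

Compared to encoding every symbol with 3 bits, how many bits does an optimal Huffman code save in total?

Fixed-length: 3 bits × 159 symbols = 477 bits.
Huffman merges:
combine ka(3), io(5) → 8
combine 8, ze(10) → 18
combine ep(15), 18 → 33
combine al(22), et(25) → 47
combine 33, 47 → 80
combine de(79), 80 → 159
Huffman total = 8 + 18 + 33 + 47 + 80 + 159 = 345 bits.
Saving = 477 − 345 = 132 bits.

132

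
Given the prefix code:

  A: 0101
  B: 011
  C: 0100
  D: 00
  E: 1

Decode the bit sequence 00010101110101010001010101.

DABEACAA

Read left to right; each codeword is recognised as soon as it completes (prefix code):
  00→D | 0101→A | 011→B | 1→E | 0101→A | 0100→C | 0101→A | 0101→A
Decoded message: DABEACAA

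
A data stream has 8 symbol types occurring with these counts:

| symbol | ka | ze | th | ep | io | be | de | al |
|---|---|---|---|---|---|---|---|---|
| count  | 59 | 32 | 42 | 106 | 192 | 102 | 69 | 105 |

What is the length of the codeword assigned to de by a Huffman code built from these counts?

3

Huffman merges, smallest pair first:
ze(32) + th(42) → 74
ka(59) + de(69) → 128
74 + be(102) → 176
al(105) + ep(106) → 211
128 + 176 → 304
io(192) + 211 → 403
304 + 403 → 707
de sits 3 levels below the root, so its codeword is 3 bits.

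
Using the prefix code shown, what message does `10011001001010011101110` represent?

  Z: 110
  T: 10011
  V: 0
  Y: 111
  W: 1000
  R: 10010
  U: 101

Read left to right; each codeword is recognised as soon as it completes (prefix code):
  10011→T | 0→V | 0→V | 10010→R | 10011→T | 101→U | 110→Z
Decoded message: TVVRTUZ

TVVRTUZ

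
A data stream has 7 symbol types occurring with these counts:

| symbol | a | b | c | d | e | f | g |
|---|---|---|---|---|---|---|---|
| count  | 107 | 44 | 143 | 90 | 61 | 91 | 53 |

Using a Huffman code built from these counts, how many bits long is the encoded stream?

Build the Huffman tree bottom-up:
merge b(44) and g(53): 97
merge e(61) and d(90): 151
merge f(91) and 97: 188
merge a(107) and c(143): 250
merge 151 and 188: 339
merge 250 and 339: 589
The encoded length is the sum of every internal node's weight: 97 + 151 + 188 + 250 + 339 + 589 = 1614 bits.

1614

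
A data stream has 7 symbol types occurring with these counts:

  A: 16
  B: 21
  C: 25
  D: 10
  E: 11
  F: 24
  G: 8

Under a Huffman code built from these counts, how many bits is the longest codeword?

4

Merge the two lowest-weight nodes at each step:
G(8) + D(10) → 18
E(11) + A(16) → 27
18 + B(21) → 39
F(24) + C(25) → 49
27 + 39 → 66
49 + 66 → 115
The first pair merged (G, D) ends up deepest, at depth 4.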